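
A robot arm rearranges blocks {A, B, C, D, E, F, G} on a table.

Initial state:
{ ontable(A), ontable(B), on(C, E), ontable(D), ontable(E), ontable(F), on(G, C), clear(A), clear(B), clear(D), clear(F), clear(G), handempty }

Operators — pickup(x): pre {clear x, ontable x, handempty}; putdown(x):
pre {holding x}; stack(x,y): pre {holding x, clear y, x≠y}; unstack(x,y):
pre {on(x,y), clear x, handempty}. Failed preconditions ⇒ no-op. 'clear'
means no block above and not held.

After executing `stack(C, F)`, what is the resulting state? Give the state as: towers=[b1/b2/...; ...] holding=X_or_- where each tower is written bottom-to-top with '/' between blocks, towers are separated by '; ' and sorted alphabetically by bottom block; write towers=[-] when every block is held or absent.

towers=[A; B; D; E/C/G; F] holding=-

before: towers=[A; B; D; E/C/G; F] holding=-
pre[stack(C, F)]: holding(C) fail, clear(F) ok, C≠F ok
holding(C) unmet → stack(C, F) is a no-op
after:  towers=[A; B; D; E/C/G; F] holding=-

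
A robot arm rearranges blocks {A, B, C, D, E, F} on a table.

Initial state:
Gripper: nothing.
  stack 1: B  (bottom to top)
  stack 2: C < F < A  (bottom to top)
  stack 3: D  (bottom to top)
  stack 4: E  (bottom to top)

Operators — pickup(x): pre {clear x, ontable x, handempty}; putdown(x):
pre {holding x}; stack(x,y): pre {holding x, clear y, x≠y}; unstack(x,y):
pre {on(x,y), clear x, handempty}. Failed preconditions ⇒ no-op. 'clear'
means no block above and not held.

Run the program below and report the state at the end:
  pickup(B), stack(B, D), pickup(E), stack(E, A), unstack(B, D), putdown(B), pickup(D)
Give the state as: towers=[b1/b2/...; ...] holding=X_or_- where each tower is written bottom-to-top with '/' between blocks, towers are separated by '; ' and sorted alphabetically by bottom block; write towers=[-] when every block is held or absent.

towers=[B; C/F/A/E] holding=D

step 1 (pickup(B)): towers=[C/F/A; D; E] holding=B
step 2 (stack(B, D)): towers=[C/F/A; D/B; E] holding=-
step 3 (pickup(E)): towers=[C/F/A; D/B] holding=E
step 4 (stack(E, A)): towers=[C/F/A/E; D/B] holding=-
step 5 (unstack(B, D)): towers=[C/F/A/E; D] holding=B
step 6 (putdown(B)): towers=[B; C/F/A/E; D] holding=-
step 7 (pickup(D)): towers=[B; C/F/A/E] holding=D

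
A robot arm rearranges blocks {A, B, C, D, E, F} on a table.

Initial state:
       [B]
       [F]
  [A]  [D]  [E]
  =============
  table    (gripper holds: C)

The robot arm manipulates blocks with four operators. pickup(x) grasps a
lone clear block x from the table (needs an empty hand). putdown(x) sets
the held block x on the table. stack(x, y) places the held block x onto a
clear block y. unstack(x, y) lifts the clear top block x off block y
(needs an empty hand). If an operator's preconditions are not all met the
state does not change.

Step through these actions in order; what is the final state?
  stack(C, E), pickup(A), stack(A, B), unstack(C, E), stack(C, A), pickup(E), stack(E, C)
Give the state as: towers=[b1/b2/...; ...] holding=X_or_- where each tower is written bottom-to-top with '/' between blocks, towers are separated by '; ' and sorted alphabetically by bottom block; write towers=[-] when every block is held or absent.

step 1 (stack(C, E)): towers=[A; D/F/B; E/C] holding=-
step 2 (pickup(A)): towers=[D/F/B; E/C] holding=A
step 3 (stack(A, B)): towers=[D/F/B/A; E/C] holding=-
step 4 (unstack(C, E)): towers=[D/F/B/A; E] holding=C
step 5 (stack(C, A)): towers=[D/F/B/A/C; E] holding=-
step 6 (pickup(E)): towers=[D/F/B/A/C] holding=E
step 7 (stack(E, C)): towers=[D/F/B/A/C/E] holding=-

towers=[D/F/B/A/C/E] holding=-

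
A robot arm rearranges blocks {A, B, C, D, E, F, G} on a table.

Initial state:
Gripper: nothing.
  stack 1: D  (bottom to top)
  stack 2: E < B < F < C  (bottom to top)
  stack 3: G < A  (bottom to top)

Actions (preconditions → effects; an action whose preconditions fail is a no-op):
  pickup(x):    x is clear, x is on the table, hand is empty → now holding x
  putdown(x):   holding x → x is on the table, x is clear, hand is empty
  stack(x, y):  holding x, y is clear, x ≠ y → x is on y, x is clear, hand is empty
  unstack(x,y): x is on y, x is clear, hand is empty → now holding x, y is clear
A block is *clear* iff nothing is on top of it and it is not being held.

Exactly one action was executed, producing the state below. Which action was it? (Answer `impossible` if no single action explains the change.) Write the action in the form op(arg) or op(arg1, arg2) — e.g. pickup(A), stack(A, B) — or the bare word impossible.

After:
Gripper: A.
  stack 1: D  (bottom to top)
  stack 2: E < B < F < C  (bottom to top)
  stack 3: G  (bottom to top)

unstack(A, G)

target: towers=[D; E/B/F/C; G] holding=A
         pickup(D) → towers=[E/B/F/C; G/A] holding=D
     unstack(A, G) → towers=[D; E/B/F/C; G] holding=A  ← match
     unstack(C, F) → towers=[D; E/B/F; G/A] holding=C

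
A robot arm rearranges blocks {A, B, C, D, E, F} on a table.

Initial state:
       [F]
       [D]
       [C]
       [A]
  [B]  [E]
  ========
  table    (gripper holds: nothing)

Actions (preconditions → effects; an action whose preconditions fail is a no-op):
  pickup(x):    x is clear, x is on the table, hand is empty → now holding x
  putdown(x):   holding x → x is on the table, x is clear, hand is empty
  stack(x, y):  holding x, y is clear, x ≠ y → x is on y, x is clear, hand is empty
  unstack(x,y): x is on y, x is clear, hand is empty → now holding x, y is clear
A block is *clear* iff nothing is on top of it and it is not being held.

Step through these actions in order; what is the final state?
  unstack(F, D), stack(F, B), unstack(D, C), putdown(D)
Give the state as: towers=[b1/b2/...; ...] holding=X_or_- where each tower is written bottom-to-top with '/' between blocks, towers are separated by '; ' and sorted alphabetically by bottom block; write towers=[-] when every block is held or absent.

towers=[B/F; D; E/A/C] holding=-

step 1 (unstack(F, D)): towers=[B; E/A/C/D] holding=F
step 2 (stack(F, B)): towers=[B/F; E/A/C/D] holding=-
step 3 (unstack(D, C)): towers=[B/F; E/A/C] holding=D
step 4 (putdown(D)): towers=[B/F; D; E/A/C] holding=-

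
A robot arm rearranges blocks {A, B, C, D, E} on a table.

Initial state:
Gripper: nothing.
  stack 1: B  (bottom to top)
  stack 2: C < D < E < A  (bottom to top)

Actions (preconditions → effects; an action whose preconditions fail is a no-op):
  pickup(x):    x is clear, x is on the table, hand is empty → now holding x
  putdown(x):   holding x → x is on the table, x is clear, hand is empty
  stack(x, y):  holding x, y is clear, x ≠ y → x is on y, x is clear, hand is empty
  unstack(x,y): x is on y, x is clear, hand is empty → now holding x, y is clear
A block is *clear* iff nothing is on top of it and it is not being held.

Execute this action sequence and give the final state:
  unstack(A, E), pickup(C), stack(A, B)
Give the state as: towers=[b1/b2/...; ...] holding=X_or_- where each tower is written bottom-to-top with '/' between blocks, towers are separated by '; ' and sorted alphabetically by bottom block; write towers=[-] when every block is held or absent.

towers=[B/A; C/D/E] holding=-

step 1 (unstack(A, E)): towers=[B; C/D/E] holding=A
step 2 (pickup(C)) [no-op]: towers=[B; C/D/E] holding=A
step 3 (stack(A, B)): towers=[B/A; C/D/E] holding=-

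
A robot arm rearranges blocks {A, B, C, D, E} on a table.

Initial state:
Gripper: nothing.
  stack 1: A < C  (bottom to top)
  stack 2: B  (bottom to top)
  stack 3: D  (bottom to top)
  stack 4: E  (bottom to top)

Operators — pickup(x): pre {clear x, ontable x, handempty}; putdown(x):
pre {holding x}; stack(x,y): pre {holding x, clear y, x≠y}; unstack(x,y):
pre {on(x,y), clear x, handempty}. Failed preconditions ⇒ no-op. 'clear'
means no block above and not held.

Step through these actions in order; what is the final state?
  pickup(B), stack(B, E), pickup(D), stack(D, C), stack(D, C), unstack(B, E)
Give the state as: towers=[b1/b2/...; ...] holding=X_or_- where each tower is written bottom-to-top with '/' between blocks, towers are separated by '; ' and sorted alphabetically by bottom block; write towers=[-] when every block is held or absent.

step 1 (pickup(B)): towers=[A/C; D; E] holding=B
step 2 (stack(B, E)): towers=[A/C; D; E/B] holding=-
step 3 (pickup(D)): towers=[A/C; E/B] holding=D
step 4 (stack(D, C)): towers=[A/C/D; E/B] holding=-
step 5 (stack(D, C)) [no-op]: towers=[A/C/D; E/B] holding=-
step 6 (unstack(B, E)): towers=[A/C/D; E] holding=B

towers=[A/C/D; E] holding=B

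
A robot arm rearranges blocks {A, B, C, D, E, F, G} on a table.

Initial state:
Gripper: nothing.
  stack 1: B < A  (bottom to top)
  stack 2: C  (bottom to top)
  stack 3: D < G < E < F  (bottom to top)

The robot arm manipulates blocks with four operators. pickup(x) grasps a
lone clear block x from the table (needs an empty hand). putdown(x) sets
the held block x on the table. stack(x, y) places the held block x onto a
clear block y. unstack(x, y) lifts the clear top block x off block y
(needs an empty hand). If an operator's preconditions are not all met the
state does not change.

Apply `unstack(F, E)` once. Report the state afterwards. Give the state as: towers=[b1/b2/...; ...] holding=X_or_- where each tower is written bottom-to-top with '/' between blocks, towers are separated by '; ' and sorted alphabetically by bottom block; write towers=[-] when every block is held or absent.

towers=[B/A; C; D/G/E] holding=F

before: towers=[B/A; C; D/G/E/F] holding=-
pre[unstack(F, E)]: on(F,E) ✓, clear(F) ✓, handempty ✓
all met → apply unstack(F, E)
after:  towers=[B/A; C; D/G/E] holding=F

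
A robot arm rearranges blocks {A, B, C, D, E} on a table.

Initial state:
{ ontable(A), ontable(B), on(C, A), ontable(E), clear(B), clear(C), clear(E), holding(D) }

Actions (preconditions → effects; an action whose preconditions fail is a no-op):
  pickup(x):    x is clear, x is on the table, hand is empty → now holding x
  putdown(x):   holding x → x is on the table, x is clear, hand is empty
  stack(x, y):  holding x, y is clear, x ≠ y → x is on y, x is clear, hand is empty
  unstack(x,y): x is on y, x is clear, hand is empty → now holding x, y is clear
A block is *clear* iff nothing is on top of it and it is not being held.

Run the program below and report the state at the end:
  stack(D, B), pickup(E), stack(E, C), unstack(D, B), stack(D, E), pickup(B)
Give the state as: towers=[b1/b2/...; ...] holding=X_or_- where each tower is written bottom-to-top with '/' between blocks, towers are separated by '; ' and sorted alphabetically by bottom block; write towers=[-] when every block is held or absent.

step 1 (stack(D, B)): towers=[A/C; B/D; E] holding=-
step 2 (pickup(E)): towers=[A/C; B/D] holding=E
step 3 (stack(E, C)): towers=[A/C/E; B/D] holding=-
step 4 (unstack(D, B)): towers=[A/C/E; B] holding=D
step 5 (stack(D, E)): towers=[A/C/E/D; B] holding=-
step 6 (pickup(B)): towers=[A/C/E/D] holding=B

towers=[A/C/E/D] holding=B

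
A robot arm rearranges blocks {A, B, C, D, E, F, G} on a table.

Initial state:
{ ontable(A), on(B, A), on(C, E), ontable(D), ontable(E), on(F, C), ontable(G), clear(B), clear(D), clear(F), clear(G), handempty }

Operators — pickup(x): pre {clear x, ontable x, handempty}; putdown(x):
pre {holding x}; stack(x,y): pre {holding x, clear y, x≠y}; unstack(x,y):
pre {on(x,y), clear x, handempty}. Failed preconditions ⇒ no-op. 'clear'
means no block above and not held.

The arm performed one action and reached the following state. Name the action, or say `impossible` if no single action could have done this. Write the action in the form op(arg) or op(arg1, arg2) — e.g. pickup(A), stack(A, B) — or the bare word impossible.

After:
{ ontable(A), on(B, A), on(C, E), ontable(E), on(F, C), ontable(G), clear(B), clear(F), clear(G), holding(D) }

pickup(D)

target: towers=[A/B; E/C/F; G] holding=D
     unstack(B, A) → towers=[A; D; E/C/F; G] holding=B
     unstack(F, C) → towers=[A/B; D; E/C; G] holding=F
         pickup(G) → towers=[A/B; D; E/C/F] holding=G
         pickup(D) → towers=[A/B; E/C/F; G] holding=D  ← match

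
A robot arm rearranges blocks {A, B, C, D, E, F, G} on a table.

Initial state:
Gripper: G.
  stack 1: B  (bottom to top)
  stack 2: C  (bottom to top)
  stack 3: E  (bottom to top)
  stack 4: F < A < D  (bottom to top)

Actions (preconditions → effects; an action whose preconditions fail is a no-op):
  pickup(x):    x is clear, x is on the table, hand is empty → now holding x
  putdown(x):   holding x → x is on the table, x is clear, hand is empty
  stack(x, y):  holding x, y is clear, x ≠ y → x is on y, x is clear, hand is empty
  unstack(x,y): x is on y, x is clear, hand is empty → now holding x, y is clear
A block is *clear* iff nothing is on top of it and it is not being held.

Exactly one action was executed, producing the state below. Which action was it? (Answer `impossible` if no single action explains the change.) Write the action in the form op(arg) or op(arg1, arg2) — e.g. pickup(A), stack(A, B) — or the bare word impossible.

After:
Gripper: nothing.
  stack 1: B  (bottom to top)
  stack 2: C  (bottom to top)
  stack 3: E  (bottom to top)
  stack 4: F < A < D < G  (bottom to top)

target: towers=[B; C; E; F/A/D/G] holding=-
        putdown(G) → towers=[B; C; E; F/A/D; G] holding=-
       stack(G, B) → towers=[B/G; C; E; F/A/D] holding=-
       stack(G, D) → towers=[B; C; E; F/A/D/G] holding=-  ← match
       stack(G, E) → towers=[B; C; E/G; F/A/D] holding=-
       stack(G, C) → towers=[B; C/G; E; F/A/D] holding=-

stack(G, D)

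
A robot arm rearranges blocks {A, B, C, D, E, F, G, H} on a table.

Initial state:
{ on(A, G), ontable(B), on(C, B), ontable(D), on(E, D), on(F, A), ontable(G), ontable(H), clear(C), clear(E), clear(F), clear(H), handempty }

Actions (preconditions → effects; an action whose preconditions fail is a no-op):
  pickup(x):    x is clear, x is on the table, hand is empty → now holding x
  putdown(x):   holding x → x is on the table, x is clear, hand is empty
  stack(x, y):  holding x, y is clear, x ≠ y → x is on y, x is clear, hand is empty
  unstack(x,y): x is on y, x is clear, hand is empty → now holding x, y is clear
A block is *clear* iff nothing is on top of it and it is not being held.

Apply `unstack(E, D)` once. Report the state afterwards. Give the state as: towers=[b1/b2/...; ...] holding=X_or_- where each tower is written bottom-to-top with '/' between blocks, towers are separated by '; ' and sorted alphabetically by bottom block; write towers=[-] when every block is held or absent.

towers=[B/C; D; G/A/F; H] holding=E

before: towers=[B/C; D/E; G/A/F; H] holding=-
pre[unstack(E, D)]: on(E,D) ok, clear(E) ok, handempty ok
all met → apply unstack(E, D)
after:  towers=[B/C; D; G/A/F; H] holding=E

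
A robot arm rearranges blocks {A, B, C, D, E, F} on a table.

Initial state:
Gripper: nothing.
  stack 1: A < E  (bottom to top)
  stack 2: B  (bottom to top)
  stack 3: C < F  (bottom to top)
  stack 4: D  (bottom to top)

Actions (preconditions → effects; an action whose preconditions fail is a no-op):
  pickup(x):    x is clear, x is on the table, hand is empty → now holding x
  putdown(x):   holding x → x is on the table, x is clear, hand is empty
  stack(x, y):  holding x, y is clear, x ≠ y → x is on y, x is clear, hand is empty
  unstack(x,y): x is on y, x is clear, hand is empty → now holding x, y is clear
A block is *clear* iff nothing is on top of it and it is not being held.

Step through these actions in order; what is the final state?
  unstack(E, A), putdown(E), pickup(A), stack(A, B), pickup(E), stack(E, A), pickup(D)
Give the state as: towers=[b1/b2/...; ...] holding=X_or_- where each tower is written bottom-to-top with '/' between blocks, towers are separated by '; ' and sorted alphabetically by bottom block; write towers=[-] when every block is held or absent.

towers=[B/A/E; C/F] holding=D

step 1 (unstack(E, A)): towers=[A; B; C/F; D] holding=E
step 2 (putdown(E)): towers=[A; B; C/F; D; E] holding=-
step 3 (pickup(A)): towers=[B; C/F; D; E] holding=A
step 4 (stack(A, B)): towers=[B/A; C/F; D; E] holding=-
step 5 (pickup(E)): towers=[B/A; C/F; D] holding=E
step 6 (stack(E, A)): towers=[B/A/E; C/F; D] holding=-
step 7 (pickup(D)): towers=[B/A/E; C/F] holding=D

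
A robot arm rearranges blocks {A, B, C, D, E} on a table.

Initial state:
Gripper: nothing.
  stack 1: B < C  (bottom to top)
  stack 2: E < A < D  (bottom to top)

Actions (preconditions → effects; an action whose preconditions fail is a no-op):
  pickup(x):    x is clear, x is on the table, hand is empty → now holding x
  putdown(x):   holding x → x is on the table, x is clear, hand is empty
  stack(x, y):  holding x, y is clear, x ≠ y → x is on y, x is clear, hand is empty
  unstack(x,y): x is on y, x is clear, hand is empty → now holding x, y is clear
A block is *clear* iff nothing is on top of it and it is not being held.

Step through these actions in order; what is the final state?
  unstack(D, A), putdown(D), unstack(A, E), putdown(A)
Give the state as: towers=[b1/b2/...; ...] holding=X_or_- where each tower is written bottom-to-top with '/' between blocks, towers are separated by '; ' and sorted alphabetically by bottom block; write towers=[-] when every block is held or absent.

step 1 (unstack(D, A)): towers=[B/C; E/A] holding=D
step 2 (putdown(D)): towers=[B/C; D; E/A] holding=-
step 3 (unstack(A, E)): towers=[B/C; D; E] holding=A
step 4 (putdown(A)): towers=[A; B/C; D; E] holding=-

towers=[A; B/C; D; E] holding=-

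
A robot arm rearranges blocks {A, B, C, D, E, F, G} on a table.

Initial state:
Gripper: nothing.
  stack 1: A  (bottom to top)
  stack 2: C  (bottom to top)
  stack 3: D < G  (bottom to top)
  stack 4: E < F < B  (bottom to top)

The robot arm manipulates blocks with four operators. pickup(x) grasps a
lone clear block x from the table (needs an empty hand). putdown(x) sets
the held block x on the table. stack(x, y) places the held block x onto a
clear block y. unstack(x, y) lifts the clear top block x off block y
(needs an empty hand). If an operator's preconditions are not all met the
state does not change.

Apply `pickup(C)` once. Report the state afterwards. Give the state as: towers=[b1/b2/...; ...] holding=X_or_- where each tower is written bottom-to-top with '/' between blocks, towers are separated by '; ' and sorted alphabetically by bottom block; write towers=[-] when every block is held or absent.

before: towers=[A; C; D/G; E/F/B] holding=-
pre[pickup(C)]: clear(C) yes, ontable(C) yes, handempty yes
all met → apply pickup(C)
after:  towers=[A; D/G; E/F/B] holding=C

towers=[A; D/G; E/F/B] holding=C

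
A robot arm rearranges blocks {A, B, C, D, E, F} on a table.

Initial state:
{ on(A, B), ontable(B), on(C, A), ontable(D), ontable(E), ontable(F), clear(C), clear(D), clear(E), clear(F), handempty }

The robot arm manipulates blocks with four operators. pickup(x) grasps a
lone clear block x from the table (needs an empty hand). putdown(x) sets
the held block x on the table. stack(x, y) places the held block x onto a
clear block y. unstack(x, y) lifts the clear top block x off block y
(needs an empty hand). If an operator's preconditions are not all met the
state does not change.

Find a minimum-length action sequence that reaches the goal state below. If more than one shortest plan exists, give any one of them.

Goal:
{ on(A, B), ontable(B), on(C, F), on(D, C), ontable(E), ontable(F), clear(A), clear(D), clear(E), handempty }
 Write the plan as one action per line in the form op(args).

unstack(C, A)
stack(C, F)
pickup(D)
stack(D, C)

step 1 (unstack(C, A)): towers=[B/A; D; E; F] holding=C
step 2 (stack(C, F)): towers=[B/A; D; E; F/C] holding=-
step 3 (pickup(D)): towers=[B/A; E; F/C] holding=D
step 4 (stack(D, C)): towers=[B/A; E; F/C/D] holding=-
goal check: towers=[B/A; E; F/C/D] holding=- — reached (length 4, optimal by BFS)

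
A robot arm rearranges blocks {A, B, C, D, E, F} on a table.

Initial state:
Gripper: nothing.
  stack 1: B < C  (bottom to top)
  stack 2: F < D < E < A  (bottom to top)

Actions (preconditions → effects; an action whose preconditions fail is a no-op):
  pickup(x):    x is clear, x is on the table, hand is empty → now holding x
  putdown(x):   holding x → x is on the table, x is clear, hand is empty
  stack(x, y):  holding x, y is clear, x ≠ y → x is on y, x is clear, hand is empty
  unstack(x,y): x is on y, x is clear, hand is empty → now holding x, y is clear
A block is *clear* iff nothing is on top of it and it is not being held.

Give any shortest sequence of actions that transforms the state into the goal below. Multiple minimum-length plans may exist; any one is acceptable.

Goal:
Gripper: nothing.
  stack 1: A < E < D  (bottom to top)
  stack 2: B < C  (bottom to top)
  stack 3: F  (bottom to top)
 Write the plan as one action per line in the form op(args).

unstack(A, E)
putdown(A)
unstack(E, D)
stack(E, A)
unstack(D, F)
stack(D, E)

step 1 (unstack(A, E)): towers=[B/C; F/D/E] holding=A
step 2 (putdown(A)): towers=[A; B/C; F/D/E] holding=-
step 3 (unstack(E, D)): towers=[A; B/C; F/D] holding=E
step 4 (stack(E, A)): towers=[A/E; B/C; F/D] holding=-
step 5 (unstack(D, F)): towers=[A/E; B/C; F] holding=D
step 6 (stack(D, E)): towers=[A/E/D; B/C; F] holding=-
goal check: towers=[A/E/D; B/C; F] holding=- — reached (length 6, optimal by BFS)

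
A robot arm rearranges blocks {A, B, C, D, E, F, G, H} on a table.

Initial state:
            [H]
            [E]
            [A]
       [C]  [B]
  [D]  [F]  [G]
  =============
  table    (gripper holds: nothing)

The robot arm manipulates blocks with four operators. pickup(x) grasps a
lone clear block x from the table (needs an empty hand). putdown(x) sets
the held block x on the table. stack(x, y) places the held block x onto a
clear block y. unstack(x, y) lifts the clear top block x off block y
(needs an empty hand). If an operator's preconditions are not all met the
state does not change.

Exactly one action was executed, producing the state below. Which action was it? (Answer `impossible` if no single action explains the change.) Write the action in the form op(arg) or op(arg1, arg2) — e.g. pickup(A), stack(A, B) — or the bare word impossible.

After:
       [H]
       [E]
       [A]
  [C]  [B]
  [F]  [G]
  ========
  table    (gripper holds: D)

pickup(D)

target: towers=[F/C; G/B/A/E/H] holding=D
     unstack(H, E) → towers=[D; F/C; G/B/A/E] holding=H
         pickup(D) → towers=[F/C; G/B/A/E/H] holding=D  ← match
     unstack(C, F) → towers=[D; F; G/B/A/E/H] holding=C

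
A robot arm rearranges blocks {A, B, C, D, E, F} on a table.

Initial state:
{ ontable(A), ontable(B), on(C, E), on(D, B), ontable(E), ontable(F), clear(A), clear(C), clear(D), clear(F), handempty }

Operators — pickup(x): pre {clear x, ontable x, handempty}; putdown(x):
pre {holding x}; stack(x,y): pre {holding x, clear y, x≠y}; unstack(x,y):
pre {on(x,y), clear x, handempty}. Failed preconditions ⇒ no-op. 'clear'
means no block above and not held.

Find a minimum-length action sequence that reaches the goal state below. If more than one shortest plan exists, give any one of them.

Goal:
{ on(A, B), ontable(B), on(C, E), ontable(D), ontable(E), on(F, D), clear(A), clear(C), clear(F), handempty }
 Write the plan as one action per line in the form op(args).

step 1 (unstack(D, B)): towers=[A; B; E/C; F] holding=D
step 2 (putdown(D)): towers=[A; B; D; E/C; F] holding=-
step 3 (pickup(F)): towers=[A; B; D; E/C] holding=F
step 4 (stack(F, D)): towers=[A; B; D/F; E/C] holding=-
step 5 (pickup(A)): towers=[B; D/F; E/C] holding=A
step 6 (stack(A, B)): towers=[B/A; D/F; E/C] holding=-
goal check: towers=[B/A; D/F; E/C] holding=- — reached (length 6, optimal by BFS)

unstack(D, B)
putdown(D)
pickup(F)
stack(F, D)
pickup(A)
stack(A, B)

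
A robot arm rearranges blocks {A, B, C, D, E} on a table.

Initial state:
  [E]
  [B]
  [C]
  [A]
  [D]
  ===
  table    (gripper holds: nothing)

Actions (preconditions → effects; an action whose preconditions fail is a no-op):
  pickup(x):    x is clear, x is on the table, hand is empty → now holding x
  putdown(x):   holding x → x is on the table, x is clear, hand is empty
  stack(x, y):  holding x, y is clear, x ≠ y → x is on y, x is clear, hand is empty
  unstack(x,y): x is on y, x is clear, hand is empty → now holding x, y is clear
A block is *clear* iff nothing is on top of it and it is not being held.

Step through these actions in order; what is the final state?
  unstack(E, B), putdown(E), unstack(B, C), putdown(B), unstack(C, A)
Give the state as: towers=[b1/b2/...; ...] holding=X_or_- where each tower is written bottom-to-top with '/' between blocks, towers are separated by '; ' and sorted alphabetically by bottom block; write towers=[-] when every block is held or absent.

towers=[B; D/A; E] holding=C

step 1 (unstack(E, B)): towers=[D/A/C/B] holding=E
step 2 (putdown(E)): towers=[D/A/C/B; E] holding=-
step 3 (unstack(B, C)): towers=[D/A/C; E] holding=B
step 4 (putdown(B)): towers=[B; D/A/C; E] holding=-
step 5 (unstack(C, A)): towers=[B; D/A; E] holding=C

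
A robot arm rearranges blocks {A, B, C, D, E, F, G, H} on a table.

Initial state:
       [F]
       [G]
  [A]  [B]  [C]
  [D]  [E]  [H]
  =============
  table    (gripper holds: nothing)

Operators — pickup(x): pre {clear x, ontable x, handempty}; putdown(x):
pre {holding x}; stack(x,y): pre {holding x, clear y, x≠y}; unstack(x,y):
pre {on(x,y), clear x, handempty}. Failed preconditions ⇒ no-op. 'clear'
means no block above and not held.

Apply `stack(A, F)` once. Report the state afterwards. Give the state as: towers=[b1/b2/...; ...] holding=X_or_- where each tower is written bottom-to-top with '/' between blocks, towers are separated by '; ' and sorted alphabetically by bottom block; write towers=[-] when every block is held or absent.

before: towers=[D/A; E/B/G/F; H/C] holding=-
pre[stack(A, F)]: holding(A) no, clear(F) yes, A≠F yes
holding(A) unmet → stack(A, F) is a no-op
after:  towers=[D/A; E/B/G/F; H/C] holding=-

towers=[D/A; E/B/G/F; H/C] holding=-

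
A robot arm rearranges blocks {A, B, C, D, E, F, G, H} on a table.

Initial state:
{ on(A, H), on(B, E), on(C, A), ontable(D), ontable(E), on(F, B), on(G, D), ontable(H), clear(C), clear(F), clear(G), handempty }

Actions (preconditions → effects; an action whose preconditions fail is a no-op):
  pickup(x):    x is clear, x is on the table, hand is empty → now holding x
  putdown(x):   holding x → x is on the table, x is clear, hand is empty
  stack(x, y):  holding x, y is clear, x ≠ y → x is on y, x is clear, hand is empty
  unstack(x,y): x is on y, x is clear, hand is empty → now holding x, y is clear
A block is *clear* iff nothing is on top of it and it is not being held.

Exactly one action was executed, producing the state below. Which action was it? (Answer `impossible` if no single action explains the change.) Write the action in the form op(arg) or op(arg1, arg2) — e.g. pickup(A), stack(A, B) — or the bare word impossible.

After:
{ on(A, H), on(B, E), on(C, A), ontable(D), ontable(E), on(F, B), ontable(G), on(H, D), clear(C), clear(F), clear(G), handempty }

target: towers=[D/H/A/C; E/B/F; G] holding=-
     unstack(G, D) → towers=[D; E/B/F; H/A/C] holding=G
     unstack(F, B) → towers=[D/G; E/B; H/A/C] holding=F
     unstack(C, A) → towers=[D/G; E/B/F; H/A] holding=C
none of the 3 applicable actions match → impossible

impossible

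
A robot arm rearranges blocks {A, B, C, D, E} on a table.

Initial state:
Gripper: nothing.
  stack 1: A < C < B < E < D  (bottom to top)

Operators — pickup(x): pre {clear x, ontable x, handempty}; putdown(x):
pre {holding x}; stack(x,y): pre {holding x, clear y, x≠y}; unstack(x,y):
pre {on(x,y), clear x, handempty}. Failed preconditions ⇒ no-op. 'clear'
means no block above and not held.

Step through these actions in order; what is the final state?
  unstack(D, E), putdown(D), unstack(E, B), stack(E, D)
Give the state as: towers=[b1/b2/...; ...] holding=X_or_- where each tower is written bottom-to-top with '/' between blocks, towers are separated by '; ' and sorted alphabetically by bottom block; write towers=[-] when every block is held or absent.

towers=[A/C/B; D/E] holding=-

step 1 (unstack(D, E)): towers=[A/C/B/E] holding=D
step 2 (putdown(D)): towers=[A/C/B/E; D] holding=-
step 3 (unstack(E, B)): towers=[A/C/B; D] holding=E
step 4 (stack(E, D)): towers=[A/C/B; D/E] holding=-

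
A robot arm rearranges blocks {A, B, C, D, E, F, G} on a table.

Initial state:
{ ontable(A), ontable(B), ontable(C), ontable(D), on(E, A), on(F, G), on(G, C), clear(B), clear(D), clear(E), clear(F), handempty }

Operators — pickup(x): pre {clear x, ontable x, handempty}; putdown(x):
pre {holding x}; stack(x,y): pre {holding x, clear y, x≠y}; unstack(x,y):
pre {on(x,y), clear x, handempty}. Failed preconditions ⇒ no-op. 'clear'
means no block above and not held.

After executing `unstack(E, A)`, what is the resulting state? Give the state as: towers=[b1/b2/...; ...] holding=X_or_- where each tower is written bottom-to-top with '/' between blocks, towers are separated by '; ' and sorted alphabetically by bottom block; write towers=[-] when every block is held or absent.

towers=[A; B; C/G/F; D] holding=E

before: towers=[A/E; B; C/G/F; D] holding=-
pre[unstack(E, A)]: on(E,A) ✓, clear(E) ✓, handempty ✓
all met → apply unstack(E, A)
after:  towers=[A; B; C/G/F; D] holding=E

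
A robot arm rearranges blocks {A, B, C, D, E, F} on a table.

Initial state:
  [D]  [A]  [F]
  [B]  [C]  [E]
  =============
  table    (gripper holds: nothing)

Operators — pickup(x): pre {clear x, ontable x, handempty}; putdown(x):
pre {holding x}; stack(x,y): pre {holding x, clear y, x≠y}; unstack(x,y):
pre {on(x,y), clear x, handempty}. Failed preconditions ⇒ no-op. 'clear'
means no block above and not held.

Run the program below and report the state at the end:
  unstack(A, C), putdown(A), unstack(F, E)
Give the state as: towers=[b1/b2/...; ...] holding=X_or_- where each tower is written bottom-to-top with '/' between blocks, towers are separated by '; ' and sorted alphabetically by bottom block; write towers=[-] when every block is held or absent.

towers=[A; B/D; C; E] holding=F

step 1 (unstack(A, C)): towers=[B/D; C; E/F] holding=A
step 2 (putdown(A)): towers=[A; B/D; C; E/F] holding=-
step 3 (unstack(F, E)): towers=[A; B/D; C; E] holding=F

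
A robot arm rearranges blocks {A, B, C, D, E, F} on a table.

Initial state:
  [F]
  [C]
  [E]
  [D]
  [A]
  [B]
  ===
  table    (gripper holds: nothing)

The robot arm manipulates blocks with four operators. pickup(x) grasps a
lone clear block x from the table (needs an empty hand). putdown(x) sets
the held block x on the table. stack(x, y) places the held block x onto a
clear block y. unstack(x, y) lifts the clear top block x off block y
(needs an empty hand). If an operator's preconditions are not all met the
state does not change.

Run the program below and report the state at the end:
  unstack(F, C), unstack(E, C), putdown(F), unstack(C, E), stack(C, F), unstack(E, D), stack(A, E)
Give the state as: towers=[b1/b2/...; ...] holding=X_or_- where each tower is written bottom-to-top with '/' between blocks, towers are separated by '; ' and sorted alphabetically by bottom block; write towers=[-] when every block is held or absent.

towers=[B/A/D; F/C] holding=E

step 1 (unstack(F, C)): towers=[B/A/D/E/C] holding=F
step 2 (unstack(E, C)) [no-op]: towers=[B/A/D/E/C] holding=F
step 3 (putdown(F)): towers=[B/A/D/E/C; F] holding=-
step 4 (unstack(C, E)): towers=[B/A/D/E; F] holding=C
step 5 (stack(C, F)): towers=[B/A/D/E; F/C] holding=-
step 6 (unstack(E, D)): towers=[B/A/D; F/C] holding=E
step 7 (stack(A, E)) [no-op]: towers=[B/A/D; F/C] holding=E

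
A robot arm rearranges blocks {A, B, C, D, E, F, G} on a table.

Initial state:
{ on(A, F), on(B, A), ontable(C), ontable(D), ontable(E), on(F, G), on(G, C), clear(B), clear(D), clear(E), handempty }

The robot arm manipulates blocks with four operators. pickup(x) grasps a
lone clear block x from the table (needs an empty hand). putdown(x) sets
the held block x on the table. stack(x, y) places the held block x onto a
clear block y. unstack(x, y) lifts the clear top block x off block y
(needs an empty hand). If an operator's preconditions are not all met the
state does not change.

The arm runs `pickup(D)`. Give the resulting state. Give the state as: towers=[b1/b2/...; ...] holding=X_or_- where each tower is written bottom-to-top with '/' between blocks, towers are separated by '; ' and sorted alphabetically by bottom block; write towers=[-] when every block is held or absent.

towers=[C/G/F/A/B; E] holding=D

before: towers=[C/G/F/A/B; D; E] holding=-
pre[pickup(D)]: clear(D) ok, ontable(D) ok, handempty ok
all met → apply pickup(D)
after:  towers=[C/G/F/A/B; E] holding=D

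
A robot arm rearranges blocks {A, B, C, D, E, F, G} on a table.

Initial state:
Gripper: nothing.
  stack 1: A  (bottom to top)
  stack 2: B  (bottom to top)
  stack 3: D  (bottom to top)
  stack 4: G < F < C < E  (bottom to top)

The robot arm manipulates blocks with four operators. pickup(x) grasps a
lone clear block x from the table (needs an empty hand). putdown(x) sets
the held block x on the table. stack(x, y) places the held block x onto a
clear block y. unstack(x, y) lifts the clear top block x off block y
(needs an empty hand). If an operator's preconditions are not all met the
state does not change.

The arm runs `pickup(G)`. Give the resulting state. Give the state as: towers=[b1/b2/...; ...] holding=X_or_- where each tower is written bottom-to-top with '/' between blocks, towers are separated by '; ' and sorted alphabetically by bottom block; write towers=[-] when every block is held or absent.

towers=[A; B; D; G/F/C/E] holding=-

before: towers=[A; B; D; G/F/C/E] holding=-
pre[pickup(G)]: clear(G) no, ontable(G) yes, handempty yes
clear(G) unmet → pickup(G) is a no-op
after:  towers=[A; B; D; G/F/C/E] holding=-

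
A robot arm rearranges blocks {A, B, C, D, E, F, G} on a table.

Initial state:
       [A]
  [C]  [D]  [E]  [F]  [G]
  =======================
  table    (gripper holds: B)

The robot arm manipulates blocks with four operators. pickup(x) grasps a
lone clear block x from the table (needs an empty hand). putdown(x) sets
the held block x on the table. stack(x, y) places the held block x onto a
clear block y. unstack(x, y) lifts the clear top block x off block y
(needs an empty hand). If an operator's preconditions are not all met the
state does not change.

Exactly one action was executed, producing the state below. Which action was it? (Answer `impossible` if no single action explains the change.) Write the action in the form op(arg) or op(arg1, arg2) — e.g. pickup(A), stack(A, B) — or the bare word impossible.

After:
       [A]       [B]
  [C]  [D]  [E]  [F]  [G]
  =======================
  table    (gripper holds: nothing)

stack(B, F)

target: towers=[C; D/A; E; F/B; G] holding=-
        putdown(B) → towers=[B; C; D/A; E; F; G] holding=-
       stack(B, F) → towers=[C; D/A; E; F/B; G] holding=-  ← match
       stack(B, G) → towers=[C; D/A; E; F; G/B] holding=-
       stack(B, A) → towers=[C; D/A/B; E; F; G] holding=-
       stack(B, E) → towers=[C; D/A; E/B; F; G] holding=-
       stack(B, C) → towers=[C/B; D/A; E; F; G] holding=-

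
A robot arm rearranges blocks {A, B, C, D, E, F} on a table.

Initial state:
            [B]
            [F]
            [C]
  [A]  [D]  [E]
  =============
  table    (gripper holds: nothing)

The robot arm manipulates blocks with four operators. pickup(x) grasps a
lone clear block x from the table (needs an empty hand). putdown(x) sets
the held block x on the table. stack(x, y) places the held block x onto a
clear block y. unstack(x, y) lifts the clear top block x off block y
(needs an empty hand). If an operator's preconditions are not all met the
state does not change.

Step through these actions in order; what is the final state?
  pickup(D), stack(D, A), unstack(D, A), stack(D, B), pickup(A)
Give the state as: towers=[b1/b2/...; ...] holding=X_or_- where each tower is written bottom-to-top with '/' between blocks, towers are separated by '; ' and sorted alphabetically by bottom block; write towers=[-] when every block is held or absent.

step 1 (pickup(D)): towers=[A; E/C/F/B] holding=D
step 2 (stack(D, A)): towers=[A/D; E/C/F/B] holding=-
step 3 (unstack(D, A)): towers=[A; E/C/F/B] holding=D
step 4 (stack(D, B)): towers=[A; E/C/F/B/D] holding=-
step 5 (pickup(A)): towers=[E/C/F/B/D] holding=A

towers=[E/C/F/B/D] holding=A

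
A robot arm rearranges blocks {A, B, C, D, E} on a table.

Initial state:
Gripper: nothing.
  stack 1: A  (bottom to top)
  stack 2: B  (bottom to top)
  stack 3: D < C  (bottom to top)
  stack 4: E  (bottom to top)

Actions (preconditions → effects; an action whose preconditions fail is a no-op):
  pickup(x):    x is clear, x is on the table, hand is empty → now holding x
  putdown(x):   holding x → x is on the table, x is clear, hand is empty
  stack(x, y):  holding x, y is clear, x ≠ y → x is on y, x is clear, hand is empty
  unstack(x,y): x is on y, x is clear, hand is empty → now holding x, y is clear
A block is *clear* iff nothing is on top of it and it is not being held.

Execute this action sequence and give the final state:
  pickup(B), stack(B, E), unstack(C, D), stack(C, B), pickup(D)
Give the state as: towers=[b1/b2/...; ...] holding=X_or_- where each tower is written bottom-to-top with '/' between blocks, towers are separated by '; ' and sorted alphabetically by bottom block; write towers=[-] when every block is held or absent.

step 1 (pickup(B)): towers=[A; D/C; E] holding=B
step 2 (stack(B, E)): towers=[A; D/C; E/B] holding=-
step 3 (unstack(C, D)): towers=[A; D; E/B] holding=C
step 4 (stack(C, B)): towers=[A; D; E/B/C] holding=-
step 5 (pickup(D)): towers=[A; E/B/C] holding=D

towers=[A; E/B/C] holding=D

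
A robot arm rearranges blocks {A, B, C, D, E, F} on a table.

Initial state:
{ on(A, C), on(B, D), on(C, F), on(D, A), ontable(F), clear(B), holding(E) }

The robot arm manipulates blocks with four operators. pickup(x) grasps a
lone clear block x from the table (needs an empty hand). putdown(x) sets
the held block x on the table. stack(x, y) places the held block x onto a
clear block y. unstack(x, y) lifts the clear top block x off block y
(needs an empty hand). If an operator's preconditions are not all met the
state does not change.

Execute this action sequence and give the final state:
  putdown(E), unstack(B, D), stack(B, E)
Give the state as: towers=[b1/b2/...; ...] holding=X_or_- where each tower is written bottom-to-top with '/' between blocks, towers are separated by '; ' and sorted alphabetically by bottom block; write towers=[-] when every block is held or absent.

towers=[E/B; F/C/A/D] holding=-

step 1 (putdown(E)): towers=[E; F/C/A/D/B] holding=-
step 2 (unstack(B, D)): towers=[E; F/C/A/D] holding=B
step 3 (stack(B, E)): towers=[E/B; F/C/A/D] holding=-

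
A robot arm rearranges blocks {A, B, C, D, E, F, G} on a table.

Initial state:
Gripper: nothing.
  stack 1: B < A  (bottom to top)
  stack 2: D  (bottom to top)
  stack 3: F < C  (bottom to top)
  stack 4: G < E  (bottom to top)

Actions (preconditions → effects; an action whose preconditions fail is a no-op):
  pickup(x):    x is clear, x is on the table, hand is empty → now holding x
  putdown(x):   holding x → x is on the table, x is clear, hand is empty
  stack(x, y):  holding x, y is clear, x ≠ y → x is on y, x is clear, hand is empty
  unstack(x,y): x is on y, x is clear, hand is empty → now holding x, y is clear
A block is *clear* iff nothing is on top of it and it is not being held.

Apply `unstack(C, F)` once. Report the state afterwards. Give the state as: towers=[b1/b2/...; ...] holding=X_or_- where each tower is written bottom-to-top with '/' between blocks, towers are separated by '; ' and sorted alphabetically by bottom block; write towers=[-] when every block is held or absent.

towers=[B/A; D; F; G/E] holding=C

before: towers=[B/A; D; F/C; G/E] holding=-
pre[unstack(C, F)]: on(C,F) yes, clear(C) yes, handempty yes
all met → apply unstack(C, F)
after:  towers=[B/A; D; F; G/E] holding=C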